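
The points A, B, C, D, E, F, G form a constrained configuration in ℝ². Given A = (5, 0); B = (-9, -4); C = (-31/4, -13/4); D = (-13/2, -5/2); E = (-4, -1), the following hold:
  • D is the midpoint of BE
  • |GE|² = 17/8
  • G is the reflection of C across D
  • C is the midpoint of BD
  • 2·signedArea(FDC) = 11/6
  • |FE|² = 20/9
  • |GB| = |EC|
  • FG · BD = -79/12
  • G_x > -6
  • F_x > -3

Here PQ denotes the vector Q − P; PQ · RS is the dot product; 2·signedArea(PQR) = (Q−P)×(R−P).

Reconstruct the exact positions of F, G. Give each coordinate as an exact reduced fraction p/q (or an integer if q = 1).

F = (-8/3, -5/3)
G = (-21/4, -7/4)

1. F_x = -8/3  [line 3/4·x + -5/4·y + -1/12 = 0 ∩ |FE|² = 20/9]
2. F_y = -5/3  [line 3/4·x + -5/4·y + -1/12 = 0 ∩ |FE|² = 20/9]
   → F = (-8/3, -5/3)
3. G_x = -21/4  [G is the reflection of C across D]
4. G_y = -7/4  [G is the reflection of C across D]
   → G = (-21/4, -7/4)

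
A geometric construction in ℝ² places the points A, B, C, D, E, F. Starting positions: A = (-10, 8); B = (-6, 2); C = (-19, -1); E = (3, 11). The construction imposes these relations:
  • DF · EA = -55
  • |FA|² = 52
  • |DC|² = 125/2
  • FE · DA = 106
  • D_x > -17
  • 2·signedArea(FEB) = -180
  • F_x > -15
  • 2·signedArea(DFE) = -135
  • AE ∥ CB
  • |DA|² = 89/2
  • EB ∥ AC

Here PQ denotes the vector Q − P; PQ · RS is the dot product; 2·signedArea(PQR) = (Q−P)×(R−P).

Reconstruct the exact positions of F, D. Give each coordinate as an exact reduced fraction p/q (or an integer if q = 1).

1. F_x = -14  [line 9·x + -9·y + 252 = 0 ∩ |FA|² = 52]
2. F_y = 14  [line 9·x + -9·y + 252 = 0 ∩ |FA|² = 52]
   → F = (-14, 14)
3. D_x = -33/2  [FE · DA = 106 ∩ 2·signedArea(DFE) = -135]
4. D_y = 13/2  [FE · DA = 106 ∩ 2·signedArea(DFE) = -135]
   → D = (-33/2, 13/2)

D = (-33/2, 13/2)
F = (-14, 14)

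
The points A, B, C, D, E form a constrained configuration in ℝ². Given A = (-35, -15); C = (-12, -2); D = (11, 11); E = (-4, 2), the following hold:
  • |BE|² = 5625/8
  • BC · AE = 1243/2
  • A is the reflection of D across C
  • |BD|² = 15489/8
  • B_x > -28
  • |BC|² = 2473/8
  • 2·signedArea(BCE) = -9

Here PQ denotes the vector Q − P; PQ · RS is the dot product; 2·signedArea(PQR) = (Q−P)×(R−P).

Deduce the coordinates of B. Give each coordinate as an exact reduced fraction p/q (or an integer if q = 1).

B = (-109/4, -43/4)

1. B_x = -109/4  [2·signedArea(BCE) = -9 ∩ BC · AE = 1243/2]
2. B_y = -43/4  [2·signedArea(BCE) = -9 ∩ BC · AE = 1243/2]
   → B = (-109/4, -43/4)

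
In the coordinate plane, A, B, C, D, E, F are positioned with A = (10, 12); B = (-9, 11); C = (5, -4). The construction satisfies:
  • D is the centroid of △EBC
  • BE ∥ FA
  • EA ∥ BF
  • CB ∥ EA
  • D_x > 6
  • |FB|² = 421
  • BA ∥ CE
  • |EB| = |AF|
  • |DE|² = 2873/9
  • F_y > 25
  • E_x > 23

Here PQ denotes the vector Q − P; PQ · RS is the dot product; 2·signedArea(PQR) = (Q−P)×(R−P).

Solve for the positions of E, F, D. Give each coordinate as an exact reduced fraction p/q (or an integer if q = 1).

D = (20/3, 4/3)
E = (24, -3)
F = (-23, 26)

1. E_x = 24  [CB ∥ EA ∩ BA ∥ CE]
2. E_y = -3  [CB ∥ EA ∩ BA ∥ CE]
   → E = (24, -3)
3. F_x = -23  [BE ∥ FA ∩ EA ∥ BF]
4. F_y = 26  [BE ∥ FA ∩ EA ∥ BF]
   → F = (-23, 26)
5. D_x = 20/3  [D is the centroid of △EBC]
6. D_y = 4/3  [D is the centroid of △EBC]
   → D = (20/3, 4/3)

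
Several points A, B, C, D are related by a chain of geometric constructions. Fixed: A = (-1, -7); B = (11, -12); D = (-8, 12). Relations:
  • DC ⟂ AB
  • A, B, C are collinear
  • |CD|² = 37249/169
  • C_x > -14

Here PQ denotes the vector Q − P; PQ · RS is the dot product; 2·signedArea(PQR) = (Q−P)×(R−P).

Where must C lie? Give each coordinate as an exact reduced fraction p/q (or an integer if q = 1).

C = (-2317/169, -288/169)

1. C_x = -2317/169  [A, B, C are collinear ∩ DC ⟂ AB]
2. C_y = -288/169  [A, B, C are collinear ∩ DC ⟂ AB]
   → C = (-2317/169, -288/169)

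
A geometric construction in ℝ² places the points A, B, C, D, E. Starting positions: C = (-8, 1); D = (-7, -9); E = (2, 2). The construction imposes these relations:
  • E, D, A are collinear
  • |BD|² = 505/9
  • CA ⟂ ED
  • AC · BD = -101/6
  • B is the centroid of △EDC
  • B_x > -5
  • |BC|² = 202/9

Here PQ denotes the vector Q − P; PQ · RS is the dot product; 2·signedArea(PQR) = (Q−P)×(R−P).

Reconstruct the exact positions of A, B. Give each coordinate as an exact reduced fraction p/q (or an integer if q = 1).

1. A_x = -5/2  [E, D, A are collinear ∩ CA ⟂ ED]
2. A_y = -7/2  [E, D, A are collinear ∩ CA ⟂ ED]
   → A = (-5/2, -7/2)
3. B_x = -13/3  [B is the centroid of △EDC]
4. B_y = -2  [B is the centroid of △EDC]
   → B = (-13/3, -2)

A = (-5/2, -7/2)
B = (-13/3, -2)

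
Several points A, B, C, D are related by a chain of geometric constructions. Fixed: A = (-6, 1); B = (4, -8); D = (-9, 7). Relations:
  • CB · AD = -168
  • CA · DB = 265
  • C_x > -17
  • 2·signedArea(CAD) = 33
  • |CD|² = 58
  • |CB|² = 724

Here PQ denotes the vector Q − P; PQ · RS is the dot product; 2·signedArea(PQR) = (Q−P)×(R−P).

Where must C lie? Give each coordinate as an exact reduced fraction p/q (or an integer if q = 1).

1. C_x = -16  [CA · DB = 265 ∩ 2·signedArea(CAD) = 33]
2. C_y = 10  [CA · DB = 265 ∩ 2·signedArea(CAD) = 33]
   → C = (-16, 10)

C = (-16, 10)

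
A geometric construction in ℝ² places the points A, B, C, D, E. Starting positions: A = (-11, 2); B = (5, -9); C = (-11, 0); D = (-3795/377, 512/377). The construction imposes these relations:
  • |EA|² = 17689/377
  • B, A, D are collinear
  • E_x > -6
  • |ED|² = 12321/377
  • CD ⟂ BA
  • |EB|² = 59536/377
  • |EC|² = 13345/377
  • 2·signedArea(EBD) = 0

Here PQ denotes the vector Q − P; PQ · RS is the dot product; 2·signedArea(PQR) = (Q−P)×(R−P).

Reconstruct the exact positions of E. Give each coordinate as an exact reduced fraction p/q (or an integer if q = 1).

1. E_x = -2019/377  [line -3905/377·x + -5680/377·y + -31595/377 = 0 ∩ |EC|² = 13345/377]
2. E_y = -709/377  [line -3905/377·x + -5680/377·y + -31595/377 = 0 ∩ |EC|² = 13345/377]
   → E = (-2019/377, -709/377)

E = (-2019/377, -709/377)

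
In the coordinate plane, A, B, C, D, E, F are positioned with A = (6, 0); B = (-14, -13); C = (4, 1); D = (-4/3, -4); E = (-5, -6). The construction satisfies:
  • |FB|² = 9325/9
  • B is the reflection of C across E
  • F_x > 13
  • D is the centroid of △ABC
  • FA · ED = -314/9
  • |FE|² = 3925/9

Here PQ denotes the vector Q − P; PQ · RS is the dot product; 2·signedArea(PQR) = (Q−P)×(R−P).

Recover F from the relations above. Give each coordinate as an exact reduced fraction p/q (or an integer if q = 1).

1. F_x = 40/3  [line -11/3·x + -2·y + 512/9 = 0 ∩ |FE|² = 3925/9]
2. F_y = 4  [line -11/3·x + -2·y + 512/9 = 0 ∩ |FE|² = 3925/9]
   → F = (40/3, 4)

F = (40/3, 4)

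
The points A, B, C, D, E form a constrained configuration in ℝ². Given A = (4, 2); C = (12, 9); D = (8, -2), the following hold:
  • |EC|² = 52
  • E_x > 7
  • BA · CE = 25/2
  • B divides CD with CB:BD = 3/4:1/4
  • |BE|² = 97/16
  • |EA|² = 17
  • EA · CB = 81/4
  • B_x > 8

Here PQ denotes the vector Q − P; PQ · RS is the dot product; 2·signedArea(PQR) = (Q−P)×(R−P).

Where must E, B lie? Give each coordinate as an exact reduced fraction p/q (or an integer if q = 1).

B = (9, 3/4)
E = (8, 3)

1. B_x = 9  [B divides CD with CB:BD = 3/4:1/4]
2. B_y = 3/4  [B divides CD with CB:BD = 3/4:1/4]
   → B = (9, 3/4)
3. E_x = 8  [EA · CB = 81/4 ∩ BA · CE = 25/2]
4. E_y = 3  [EA · CB = 81/4 ∩ BA · CE = 25/2]
   → E = (8, 3)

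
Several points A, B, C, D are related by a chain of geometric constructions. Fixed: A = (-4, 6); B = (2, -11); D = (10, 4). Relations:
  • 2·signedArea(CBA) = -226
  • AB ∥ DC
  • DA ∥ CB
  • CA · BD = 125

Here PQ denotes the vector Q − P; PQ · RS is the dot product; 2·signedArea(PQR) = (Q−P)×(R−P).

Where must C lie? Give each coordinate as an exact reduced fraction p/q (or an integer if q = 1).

1. C_x = 16  [DA ∥ CB ∩ AB ∥ DC]
2. C_y = -13  [DA ∥ CB ∩ AB ∥ DC]
   → C = (16, -13)

C = (16, -13)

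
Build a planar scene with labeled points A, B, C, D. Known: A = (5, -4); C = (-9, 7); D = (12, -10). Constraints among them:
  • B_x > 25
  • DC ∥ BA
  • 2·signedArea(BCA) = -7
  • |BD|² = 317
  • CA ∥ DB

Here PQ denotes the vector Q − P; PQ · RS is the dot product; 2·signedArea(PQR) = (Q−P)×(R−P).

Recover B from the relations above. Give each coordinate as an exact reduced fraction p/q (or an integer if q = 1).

1. B_x = 26  [DC ∥ BA ∩ CA ∥ DB]
2. B_y = -21  [DC ∥ BA ∩ CA ∥ DB]
   → B = (26, -21)

B = (26, -21)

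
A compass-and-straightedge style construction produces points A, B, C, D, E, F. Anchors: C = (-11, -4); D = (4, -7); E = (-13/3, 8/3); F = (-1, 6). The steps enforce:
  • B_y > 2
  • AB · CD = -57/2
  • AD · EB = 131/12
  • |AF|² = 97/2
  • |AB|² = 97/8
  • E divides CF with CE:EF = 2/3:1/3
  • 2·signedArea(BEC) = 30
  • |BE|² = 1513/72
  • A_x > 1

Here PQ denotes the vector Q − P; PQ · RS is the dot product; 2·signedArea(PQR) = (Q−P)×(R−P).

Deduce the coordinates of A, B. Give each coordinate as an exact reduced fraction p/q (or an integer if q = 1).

1. B_x = 1/4  [line 20/3·x + -20/3·y + 50/3 = 0 ∩ |BE|² = 1513/72]
2. B_y = 11/4  [line 20/3·x + -20/3·y + 50/3 = 0 ∩ |BE|² = 1513/72]
   → B = (1/4, 11/4)
3. A_x = 3/2  [AD · EB = 131/12 ∩ AB · CD = -57/2]
4. A_y = -1/2  [AD · EB = 131/12 ∩ AB · CD = -57/2]
   → A = (3/2, -1/2)

A = (3/2, -1/2)
B = (1/4, 11/4)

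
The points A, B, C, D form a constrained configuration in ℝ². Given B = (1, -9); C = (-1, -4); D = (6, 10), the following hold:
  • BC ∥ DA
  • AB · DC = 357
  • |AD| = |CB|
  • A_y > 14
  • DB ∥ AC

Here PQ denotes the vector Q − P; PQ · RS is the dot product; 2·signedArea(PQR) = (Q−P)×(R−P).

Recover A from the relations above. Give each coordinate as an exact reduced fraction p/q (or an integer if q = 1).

A = (4, 15)

1. A_x = 4  [DB ∥ AC ∩ BC ∥ DA]
2. A_y = 15  [DB ∥ AC ∩ BC ∥ DA]
   → A = (4, 15)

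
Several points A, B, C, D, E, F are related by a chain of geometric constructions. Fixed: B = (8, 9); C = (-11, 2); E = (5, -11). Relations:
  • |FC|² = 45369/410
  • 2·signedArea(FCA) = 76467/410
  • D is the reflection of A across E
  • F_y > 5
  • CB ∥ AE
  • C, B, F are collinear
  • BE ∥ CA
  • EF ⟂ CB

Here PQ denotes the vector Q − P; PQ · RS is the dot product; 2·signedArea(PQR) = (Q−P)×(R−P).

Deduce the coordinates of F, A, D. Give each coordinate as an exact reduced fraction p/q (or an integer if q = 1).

A = (-14, -18)
D = (24, -4)
F = (-463/410, 2311/410)

1. F_x = -463/410  [C, B, F are collinear ∩ EF ⟂ CB]
2. F_y = 2311/410  [C, B, F are collinear ∩ EF ⟂ CB]
   → F = (-463/410, 2311/410)
3. A_x = -14  [CB ∥ AE ∩ BE ∥ CA]
4. A_y = -18  [CB ∥ AE ∩ BE ∥ CA]
   → A = (-14, -18)
5. D_x = 24  [D is the reflection of A across E]
6. D_y = -4  [D is the reflection of A across E]
   → D = (24, -4)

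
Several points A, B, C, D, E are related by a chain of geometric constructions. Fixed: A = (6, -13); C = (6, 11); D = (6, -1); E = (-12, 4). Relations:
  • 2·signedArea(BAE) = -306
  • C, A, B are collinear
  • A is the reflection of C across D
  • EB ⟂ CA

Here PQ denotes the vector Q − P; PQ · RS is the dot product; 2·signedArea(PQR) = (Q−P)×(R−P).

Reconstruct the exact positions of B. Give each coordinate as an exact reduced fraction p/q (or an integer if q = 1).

1. B_x = 6  [C, A, B are collinear ∩ EB ⟂ CA]
2. B_y = 4  [C, A, B are collinear ∩ EB ⟂ CA]
   → B = (6, 4)

B = (6, 4)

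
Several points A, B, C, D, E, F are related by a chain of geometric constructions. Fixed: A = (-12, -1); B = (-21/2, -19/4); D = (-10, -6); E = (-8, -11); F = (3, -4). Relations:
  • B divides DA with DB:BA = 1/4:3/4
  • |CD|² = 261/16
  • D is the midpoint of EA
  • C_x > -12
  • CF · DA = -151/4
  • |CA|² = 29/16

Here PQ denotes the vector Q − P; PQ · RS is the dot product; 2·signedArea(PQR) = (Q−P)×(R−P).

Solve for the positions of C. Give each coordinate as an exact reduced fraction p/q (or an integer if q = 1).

C = (-23/2, -9/4)

1. C_x = -23/2  [line 2·x + -5·y + 47/4 = 0 ∩ |CD|² = 261/16]
2. C_y = -9/4  [line 2·x + -5·y + 47/4 = 0 ∩ |CD|² = 261/16]
   → C = (-23/2, -9/4)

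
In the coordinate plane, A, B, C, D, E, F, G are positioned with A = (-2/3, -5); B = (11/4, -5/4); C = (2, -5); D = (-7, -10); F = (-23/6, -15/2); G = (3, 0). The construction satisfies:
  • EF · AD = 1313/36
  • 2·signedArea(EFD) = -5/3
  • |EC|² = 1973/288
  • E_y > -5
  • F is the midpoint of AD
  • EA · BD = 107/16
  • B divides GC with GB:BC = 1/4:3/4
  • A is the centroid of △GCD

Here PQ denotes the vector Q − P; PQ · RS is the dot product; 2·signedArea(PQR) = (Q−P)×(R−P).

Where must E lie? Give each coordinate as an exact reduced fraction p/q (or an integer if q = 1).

E = (-13/24, -35/8)

1. E_x = -13/24  [2·signedArea(EFD) = -5/3 ∩ EF · AD = 1313/36]
2. E_y = -35/8  [2·signedArea(EFD) = -5/3 ∩ EF · AD = 1313/36]
   → E = (-13/24, -35/8)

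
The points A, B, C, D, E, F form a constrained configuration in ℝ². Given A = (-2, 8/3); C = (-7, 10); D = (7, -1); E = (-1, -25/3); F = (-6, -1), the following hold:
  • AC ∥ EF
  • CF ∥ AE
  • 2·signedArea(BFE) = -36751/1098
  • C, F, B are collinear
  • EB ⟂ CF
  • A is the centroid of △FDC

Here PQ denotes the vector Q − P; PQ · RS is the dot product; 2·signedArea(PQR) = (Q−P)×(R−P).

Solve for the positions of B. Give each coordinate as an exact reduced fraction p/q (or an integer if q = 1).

B = (-1939/366, -3193/366)

1. B_x = -1939/366  [C, F, B are collinear ∩ EB ⟂ CF]
2. B_y = -3193/366  [C, F, B are collinear ∩ EB ⟂ CF]
   → B = (-1939/366, -3193/366)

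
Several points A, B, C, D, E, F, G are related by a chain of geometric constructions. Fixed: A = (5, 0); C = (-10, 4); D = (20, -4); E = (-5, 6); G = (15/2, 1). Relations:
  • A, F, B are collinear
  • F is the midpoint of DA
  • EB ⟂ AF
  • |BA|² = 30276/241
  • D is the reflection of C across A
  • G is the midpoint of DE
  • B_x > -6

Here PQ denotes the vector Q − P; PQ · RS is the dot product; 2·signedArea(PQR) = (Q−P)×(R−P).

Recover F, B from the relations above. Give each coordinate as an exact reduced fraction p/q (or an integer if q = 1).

B = (-1405/241, 696/241)
F = (25/2, -2)

1. F_x = 25/2  [F is the midpoint of DA]
2. F_y = -2  [F is the midpoint of DA]
   → F = (25/2, -2)
3. B_x = -1405/241  [A, F, B are collinear ∩ EB ⟂ AF]
4. B_y = 696/241  [A, F, B are collinear ∩ EB ⟂ AF]
   → B = (-1405/241, 696/241)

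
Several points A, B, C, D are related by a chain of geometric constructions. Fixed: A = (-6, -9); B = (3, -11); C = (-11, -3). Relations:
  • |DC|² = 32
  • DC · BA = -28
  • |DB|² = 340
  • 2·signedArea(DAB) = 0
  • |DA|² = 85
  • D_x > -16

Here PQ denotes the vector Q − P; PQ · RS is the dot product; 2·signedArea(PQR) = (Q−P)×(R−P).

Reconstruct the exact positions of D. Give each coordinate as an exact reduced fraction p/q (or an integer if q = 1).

1. D_x = -15  [2·signedArea(DAB) = 0 ∩ DC · BA = -28]
2. D_y = -7  [2·signedArea(DAB) = 0 ∩ DC · BA = -28]
   → D = (-15, -7)

D = (-15, -7)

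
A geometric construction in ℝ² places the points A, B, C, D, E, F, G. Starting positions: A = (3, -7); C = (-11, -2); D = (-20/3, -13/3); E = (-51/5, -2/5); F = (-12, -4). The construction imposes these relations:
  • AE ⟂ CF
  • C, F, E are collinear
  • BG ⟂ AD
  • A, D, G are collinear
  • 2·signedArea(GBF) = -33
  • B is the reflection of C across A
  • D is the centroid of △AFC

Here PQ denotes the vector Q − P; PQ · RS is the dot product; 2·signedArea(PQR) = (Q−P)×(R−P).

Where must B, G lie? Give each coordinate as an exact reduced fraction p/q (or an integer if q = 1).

1. B_x = 17  [B is the reflection of C across A]
2. B_y = -12  [B is the reflection of C across A]
   → B = (17, -12)
3. G_x = 15649/905  [A, D, G are collinear ∩ BG ⟂ AD]
4. G_y = -9903/905  [A, D, G are collinear ∩ BG ⟂ AD]
   → G = (15649/905, -9903/905)

B = (17, -12)
G = (15649/905, -9903/905)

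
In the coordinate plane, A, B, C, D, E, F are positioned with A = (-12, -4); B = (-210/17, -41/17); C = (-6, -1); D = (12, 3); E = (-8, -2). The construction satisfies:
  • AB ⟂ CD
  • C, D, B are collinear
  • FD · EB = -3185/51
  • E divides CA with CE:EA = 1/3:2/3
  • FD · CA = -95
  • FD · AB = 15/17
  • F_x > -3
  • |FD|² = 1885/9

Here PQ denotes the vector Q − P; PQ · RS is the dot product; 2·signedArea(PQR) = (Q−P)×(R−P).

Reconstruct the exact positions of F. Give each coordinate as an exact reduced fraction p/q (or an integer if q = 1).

F = (-2, -2/3)

1. F_x = -2  [FD · AB = 15/17 ∩ FD · EB = -3185/51]
2. F_y = -2/3  [FD · AB = 15/17 ∩ FD · EB = -3185/51]
   → F = (-2, -2/3)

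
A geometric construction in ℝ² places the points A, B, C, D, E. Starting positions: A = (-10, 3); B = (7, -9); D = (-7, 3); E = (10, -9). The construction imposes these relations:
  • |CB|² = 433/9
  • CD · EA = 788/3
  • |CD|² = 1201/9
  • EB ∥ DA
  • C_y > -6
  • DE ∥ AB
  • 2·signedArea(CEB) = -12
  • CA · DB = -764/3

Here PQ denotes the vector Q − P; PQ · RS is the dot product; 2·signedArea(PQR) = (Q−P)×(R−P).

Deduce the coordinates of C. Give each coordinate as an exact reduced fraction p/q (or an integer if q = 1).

C = (4/3, -5)

1. C_x = 4/3  [CA · DB = -764/3 ∩ 2·signedArea(CEB) = -12]
2. C_y = -5  [CA · DB = -764/3 ∩ 2·signedArea(CEB) = -12]
   → C = (4/3, -5)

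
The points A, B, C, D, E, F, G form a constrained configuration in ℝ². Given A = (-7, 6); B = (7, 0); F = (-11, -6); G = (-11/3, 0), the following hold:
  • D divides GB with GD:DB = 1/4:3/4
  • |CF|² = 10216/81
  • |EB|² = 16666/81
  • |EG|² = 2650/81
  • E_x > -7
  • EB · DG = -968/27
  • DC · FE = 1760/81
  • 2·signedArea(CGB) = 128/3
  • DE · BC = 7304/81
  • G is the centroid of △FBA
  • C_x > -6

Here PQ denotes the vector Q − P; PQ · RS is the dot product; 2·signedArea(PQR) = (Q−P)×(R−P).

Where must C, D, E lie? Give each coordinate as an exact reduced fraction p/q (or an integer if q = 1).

C = (-53/9, 4)
D = (-1, 0)
E = (-58/9, 5)

1. C_y = 4  [2·signedArea(CGB) = 128/3]
2. C_x = -53/9  [|CF|² = 10216/81]
   → C = (-53/9, 4)
3. D_x = -1  [D divides GB with GD:DB = 1/4:3/4]
4. D_y = 0  [D divides GB with GD:DB = 1/4:3/4]
   → D = (-1, 0)
5. E_x = -58/9  [EB · DG = -968/27 ∩ DE · BC = 7304/81]
6. E_y = 5  [EB · DG = -968/27 ∩ DE · BC = 7304/81]
   → E = (-58/9, 5)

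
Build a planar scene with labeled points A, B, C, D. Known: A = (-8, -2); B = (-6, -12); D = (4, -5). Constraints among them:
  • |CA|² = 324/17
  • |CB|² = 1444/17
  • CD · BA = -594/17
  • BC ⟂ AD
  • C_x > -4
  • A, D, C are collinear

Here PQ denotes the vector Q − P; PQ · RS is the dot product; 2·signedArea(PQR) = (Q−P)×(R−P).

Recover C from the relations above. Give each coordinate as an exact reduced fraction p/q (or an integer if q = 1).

1. C_x = -64/17  [A, D, C are collinear ∩ BC ⟂ AD]
2. C_y = -52/17  [A, D, C are collinear ∩ BC ⟂ AD]
   → C = (-64/17, -52/17)

C = (-64/17, -52/17)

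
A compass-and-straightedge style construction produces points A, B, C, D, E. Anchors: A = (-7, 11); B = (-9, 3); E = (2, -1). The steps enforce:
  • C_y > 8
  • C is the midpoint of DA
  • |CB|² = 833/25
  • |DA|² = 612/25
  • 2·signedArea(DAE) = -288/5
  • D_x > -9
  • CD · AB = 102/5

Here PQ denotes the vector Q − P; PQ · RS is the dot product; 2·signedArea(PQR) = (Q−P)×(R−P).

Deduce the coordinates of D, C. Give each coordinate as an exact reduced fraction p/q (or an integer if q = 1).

C = (-38/5, 43/5)
D = (-41/5, 31/5)

1. D_x = -41/5  [line 12·x + 9·y + 213/5 = 0 ∩ |DA|² = 612/25]
2. D_y = 31/5  [line 12·x + 9·y + 213/5 = 0 ∩ |DA|² = 612/25]
   → D = (-41/5, 31/5)
3. C_x = -38/5  [C is the midpoint of DA]
4. C_y = 43/5  [C is the midpoint of DA]
   → C = (-38/5, 43/5)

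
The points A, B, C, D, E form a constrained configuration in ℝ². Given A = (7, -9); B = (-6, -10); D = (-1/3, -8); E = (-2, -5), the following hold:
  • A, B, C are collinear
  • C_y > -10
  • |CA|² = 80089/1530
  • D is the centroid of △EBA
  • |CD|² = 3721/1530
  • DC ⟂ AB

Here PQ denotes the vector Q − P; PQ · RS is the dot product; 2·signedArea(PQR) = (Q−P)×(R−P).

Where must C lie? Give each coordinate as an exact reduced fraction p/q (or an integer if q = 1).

1. C_x = -109/510  [A, B, C are collinear ∩ DC ⟂ AB]
2. C_y = -4873/510  [A, B, C are collinear ∩ DC ⟂ AB]
   → C = (-109/510, -4873/510)

C = (-109/510, -4873/510)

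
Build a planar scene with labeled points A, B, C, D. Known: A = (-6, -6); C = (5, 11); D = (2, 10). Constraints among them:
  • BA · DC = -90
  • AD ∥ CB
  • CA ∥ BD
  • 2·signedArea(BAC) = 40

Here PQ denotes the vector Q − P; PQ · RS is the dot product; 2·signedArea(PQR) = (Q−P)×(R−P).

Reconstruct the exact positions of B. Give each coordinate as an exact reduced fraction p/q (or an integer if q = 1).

1. B_x = 13  [CA ∥ BD ∩ AD ∥ CB]
2. B_y = 27  [CA ∥ BD ∩ AD ∥ CB]
   → B = (13, 27)

B = (13, 27)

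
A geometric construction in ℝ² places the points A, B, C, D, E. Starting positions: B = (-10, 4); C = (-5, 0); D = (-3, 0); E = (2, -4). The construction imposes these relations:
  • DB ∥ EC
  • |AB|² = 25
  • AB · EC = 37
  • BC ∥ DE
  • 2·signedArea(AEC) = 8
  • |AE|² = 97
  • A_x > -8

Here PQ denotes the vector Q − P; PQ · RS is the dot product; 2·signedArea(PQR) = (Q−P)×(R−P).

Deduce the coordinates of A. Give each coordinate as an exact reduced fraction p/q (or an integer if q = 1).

A = (-7, 0)

1. A_x = -7  [AB · EC = 37 ∩ 2·signedArea(AEC) = 8]
2. A_y = 0  [AB · EC = 37 ∩ 2·signedArea(AEC) = 8]
   → A = (-7, 0)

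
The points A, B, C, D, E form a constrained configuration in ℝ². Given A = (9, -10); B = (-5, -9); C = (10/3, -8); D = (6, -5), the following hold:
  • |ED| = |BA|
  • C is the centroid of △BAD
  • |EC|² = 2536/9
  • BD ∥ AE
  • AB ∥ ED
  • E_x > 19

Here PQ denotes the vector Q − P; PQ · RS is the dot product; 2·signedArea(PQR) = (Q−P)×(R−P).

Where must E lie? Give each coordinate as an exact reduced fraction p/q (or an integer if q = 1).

1. E_x = 20  [AB ∥ ED ∩ BD ∥ AE]
2. E_y = -6  [AB ∥ ED ∩ BD ∥ AE]
   → E = (20, -6)

E = (20, -6)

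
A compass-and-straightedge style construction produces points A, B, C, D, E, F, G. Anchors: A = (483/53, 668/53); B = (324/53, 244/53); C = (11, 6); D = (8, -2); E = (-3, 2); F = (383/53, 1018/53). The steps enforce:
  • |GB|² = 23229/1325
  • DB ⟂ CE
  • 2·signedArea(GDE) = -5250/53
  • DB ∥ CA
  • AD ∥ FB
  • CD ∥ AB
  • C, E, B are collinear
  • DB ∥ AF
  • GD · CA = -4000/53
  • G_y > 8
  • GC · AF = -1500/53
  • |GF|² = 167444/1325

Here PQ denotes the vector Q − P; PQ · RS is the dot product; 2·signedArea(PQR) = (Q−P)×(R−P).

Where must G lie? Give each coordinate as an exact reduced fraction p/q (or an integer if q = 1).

1. G_x = 1131/265  [GC · AF = -1500/53 ∩ 2·signedArea(GDE) = -5250/53]
2. G_y = 2216/265  [GC · AF = -1500/53 ∩ 2·signedArea(GDE) = -5250/53]
   → G = (1131/265, 2216/265)

G = (1131/265, 2216/265)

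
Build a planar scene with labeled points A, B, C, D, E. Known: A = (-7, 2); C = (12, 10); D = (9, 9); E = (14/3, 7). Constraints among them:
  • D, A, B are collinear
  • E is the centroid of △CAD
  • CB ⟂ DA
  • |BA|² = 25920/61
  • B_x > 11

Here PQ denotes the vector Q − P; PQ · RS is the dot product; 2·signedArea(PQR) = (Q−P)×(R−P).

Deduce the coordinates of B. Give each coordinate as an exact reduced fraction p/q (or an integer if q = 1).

1. B_x = 725/61  [D, A, B are collinear ∩ CB ⟂ DA]
2. B_y = 626/61  [D, A, B are collinear ∩ CB ⟂ DA]
   → B = (725/61, 626/61)

B = (725/61, 626/61)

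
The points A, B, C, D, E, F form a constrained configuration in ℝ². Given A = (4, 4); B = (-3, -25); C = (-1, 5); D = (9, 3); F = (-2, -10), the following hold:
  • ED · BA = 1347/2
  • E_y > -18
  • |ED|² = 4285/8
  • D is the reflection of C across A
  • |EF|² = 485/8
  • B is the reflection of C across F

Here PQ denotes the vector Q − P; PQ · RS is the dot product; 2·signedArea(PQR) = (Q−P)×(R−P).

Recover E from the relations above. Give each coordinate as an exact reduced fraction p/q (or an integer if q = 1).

E = (-5/4, -71/4)

1. E_x = -5/4  [line -7·x + -29·y + -1047/2 = 0 ∩ |ED|² = 4285/8]
2. E_y = -71/4  [line -7·x + -29·y + -1047/2 = 0 ∩ |ED|² = 4285/8]
   → E = (-5/4, -71/4)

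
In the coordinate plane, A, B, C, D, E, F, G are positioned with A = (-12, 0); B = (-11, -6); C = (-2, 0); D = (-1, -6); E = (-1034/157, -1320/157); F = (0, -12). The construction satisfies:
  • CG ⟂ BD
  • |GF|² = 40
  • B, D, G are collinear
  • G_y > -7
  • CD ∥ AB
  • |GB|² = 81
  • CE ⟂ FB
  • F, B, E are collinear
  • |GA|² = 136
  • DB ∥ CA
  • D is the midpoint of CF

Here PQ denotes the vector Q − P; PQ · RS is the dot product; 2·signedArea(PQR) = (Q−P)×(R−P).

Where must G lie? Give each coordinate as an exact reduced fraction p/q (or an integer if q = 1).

1. G_x = -2  [B, D, G are collinear ∩ CG ⟂ BD]
2. G_y = -6  [B, D, G are collinear ∩ CG ⟂ BD]
   → G = (-2, -6)

G = (-2, -6)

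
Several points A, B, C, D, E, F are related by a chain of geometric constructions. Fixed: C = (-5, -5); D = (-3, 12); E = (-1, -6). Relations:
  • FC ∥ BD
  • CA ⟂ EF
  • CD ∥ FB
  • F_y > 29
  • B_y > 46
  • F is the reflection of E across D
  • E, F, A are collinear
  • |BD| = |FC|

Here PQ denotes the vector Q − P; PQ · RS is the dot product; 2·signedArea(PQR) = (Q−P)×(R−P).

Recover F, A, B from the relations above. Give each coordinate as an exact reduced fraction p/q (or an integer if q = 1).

1. F_x = -5  [F is the reflection of E across D]
2. F_y = 30  [F is the reflection of E across D]
   → F = (-5, 30)
3. A_x = -95/82  [E, F, A are collinear ∩ CA ⟂ EF]
4. A_y = -375/82  [E, F, A are collinear ∩ CA ⟂ EF]
   → A = (-95/82, -375/82)
5. B_x = -3  [FC ∥ BD ∩ CD ∥ FB]
6. B_y = 47  [FC ∥ BD ∩ CD ∥ FB]
   → B = (-3, 47)

A = (-95/82, -375/82)
B = (-3, 47)
F = (-5, 30)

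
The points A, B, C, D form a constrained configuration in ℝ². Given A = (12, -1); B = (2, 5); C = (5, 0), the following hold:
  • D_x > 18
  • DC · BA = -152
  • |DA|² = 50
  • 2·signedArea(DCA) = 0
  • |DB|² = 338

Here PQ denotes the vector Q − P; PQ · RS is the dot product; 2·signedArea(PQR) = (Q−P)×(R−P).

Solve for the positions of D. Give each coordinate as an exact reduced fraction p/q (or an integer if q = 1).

D = (19, -2)

1. D_x = 19  [2·signedArea(DCA) = 0 ∩ DC · BA = -152]
2. D_y = -2  [2·signedArea(DCA) = 0 ∩ DC · BA = -152]
   → D = (19, -2)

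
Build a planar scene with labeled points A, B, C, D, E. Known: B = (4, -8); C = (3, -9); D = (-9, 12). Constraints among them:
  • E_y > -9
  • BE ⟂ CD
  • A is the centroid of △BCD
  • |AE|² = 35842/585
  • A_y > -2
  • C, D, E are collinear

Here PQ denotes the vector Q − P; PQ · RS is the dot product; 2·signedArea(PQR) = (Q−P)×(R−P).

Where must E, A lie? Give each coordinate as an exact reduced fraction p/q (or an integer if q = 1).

1. E_x = 183/65  [C, D, E are collinear ∩ BE ⟂ CD]
2. E_y = -564/65  [C, D, E are collinear ∩ BE ⟂ CD]
   → E = (183/65, -564/65)
3. A_x = -2/3  [A is the centroid of △BCD]
4. A_y = -5/3  [A is the centroid of △BCD]
   → A = (-2/3, -5/3)

A = (-2/3, -5/3)
E = (183/65, -564/65)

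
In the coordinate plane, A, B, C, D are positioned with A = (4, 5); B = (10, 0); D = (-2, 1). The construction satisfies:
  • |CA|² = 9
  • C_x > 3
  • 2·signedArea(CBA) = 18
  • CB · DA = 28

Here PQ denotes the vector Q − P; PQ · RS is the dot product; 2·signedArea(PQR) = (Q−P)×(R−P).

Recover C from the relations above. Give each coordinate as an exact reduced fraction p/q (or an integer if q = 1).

C = (4, 2)

1. C_x = 4  [2·signedArea(CBA) = 18 ∩ CB · DA = 28]
2. C_y = 2  [2·signedArea(CBA) = 18 ∩ CB · DA = 28]
   → C = (4, 2)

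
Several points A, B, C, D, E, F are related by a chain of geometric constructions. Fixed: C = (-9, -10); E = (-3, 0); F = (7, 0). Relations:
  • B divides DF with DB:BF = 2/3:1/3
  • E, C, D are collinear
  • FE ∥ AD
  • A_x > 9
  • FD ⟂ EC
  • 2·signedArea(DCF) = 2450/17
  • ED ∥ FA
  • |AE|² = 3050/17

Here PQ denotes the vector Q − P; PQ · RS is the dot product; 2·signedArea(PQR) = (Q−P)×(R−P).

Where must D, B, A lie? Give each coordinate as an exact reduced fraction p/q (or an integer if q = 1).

1. D_x = -6/17  [E, C, D are collinear ∩ FD ⟂ EC]
2. D_y = 75/17  [E, C, D are collinear ∩ FD ⟂ EC]
   → D = (-6/17, 75/17)
3. B_x = 232/51  [B divides DF with DB:BF = 2/3:1/3]
4. B_y = 25/17  [B divides DF with DB:BF = 2/3:1/3]
   → B = (232/51, 25/17)
5. A_x = 164/17  [FE ∥ AD ∩ ED ∥ FA]
6. A_y = 75/17  [FE ∥ AD ∩ ED ∥ FA]
   → A = (164/17, 75/17)

A = (164/17, 75/17)
B = (232/51, 25/17)
D = (-6/17, 75/17)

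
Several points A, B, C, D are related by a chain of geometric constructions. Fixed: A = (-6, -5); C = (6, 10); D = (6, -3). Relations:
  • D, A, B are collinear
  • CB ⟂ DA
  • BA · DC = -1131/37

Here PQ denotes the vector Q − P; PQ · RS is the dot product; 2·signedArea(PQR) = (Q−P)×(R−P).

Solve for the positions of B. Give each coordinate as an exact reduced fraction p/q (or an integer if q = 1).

1. B_x = 300/37  [D, A, B are collinear ∩ CB ⟂ DA]
2. B_y = -98/37  [D, A, B are collinear ∩ CB ⟂ DA]
   → B = (300/37, -98/37)

B = (300/37, -98/37)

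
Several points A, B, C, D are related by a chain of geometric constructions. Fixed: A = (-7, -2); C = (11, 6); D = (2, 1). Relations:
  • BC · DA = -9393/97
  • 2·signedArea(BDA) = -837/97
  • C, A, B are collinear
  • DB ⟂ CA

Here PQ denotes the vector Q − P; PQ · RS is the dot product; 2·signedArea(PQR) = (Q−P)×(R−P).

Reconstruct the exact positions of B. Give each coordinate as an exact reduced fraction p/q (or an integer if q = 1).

1. B_x = 158/97  [C, A, B are collinear ∩ DB ⟂ CA]
2. B_y = 178/97  [C, A, B are collinear ∩ DB ⟂ CA]
   → B = (158/97, 178/97)

B = (158/97, 178/97)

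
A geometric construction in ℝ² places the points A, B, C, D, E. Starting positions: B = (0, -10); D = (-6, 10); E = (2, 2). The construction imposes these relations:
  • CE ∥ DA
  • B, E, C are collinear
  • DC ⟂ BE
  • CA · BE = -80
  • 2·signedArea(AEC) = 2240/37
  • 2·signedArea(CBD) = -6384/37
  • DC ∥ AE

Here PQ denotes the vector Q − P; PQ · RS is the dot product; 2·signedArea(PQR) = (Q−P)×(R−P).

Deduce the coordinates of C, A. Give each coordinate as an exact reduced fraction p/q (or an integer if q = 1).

1. C_x = 114/37  [B, E, C are collinear ∩ DC ⟂ BE]
2. C_y = 314/37  [B, E, C are collinear ∩ DC ⟂ BE]
   → C = (114/37, 314/37)
3. A_x = -262/37  [DC ∥ AE ∩ CE ∥ DA]
4. A_y = 130/37  [DC ∥ AE ∩ CE ∥ DA]
   → A = (-262/37, 130/37)

A = (-262/37, 130/37)
C = (114/37, 314/37)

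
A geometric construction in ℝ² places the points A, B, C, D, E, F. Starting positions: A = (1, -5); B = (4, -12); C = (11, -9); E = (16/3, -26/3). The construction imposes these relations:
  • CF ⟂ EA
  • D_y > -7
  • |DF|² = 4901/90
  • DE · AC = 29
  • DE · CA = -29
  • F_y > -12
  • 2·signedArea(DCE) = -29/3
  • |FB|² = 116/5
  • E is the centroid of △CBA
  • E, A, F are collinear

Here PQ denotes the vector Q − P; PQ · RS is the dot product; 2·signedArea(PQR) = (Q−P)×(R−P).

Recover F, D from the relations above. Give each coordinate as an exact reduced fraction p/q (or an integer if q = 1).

1. F_x = 44/5  [E, A, F are collinear ∩ CF ⟂ EA]
2. F_y = -58/5  [E, A, F are collinear ∩ CF ⟂ EA]
   → F = (44/5, -58/5)
3. D_x = 19/6  [2·signedArea(DCE) = -29/3 ∩ DE · AC = 29]
4. D_y = -41/6  [2·signedArea(DCE) = -29/3 ∩ DE · AC = 29]
   → D = (19/6, -41/6)

D = (19/6, -41/6)
F = (44/5, -58/5)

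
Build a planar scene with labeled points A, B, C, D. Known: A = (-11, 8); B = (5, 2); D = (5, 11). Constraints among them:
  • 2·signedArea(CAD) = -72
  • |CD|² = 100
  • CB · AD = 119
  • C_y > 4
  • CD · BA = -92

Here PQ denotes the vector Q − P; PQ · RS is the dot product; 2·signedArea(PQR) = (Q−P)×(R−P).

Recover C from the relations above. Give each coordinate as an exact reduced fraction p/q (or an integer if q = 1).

1. C_x = -3  [CD · BA = -92 ∩ CB · AD = 119]
2. C_y = 5  [CD · BA = -92 ∩ CB · AD = 119]
   → C = (-3, 5)

C = (-3, 5)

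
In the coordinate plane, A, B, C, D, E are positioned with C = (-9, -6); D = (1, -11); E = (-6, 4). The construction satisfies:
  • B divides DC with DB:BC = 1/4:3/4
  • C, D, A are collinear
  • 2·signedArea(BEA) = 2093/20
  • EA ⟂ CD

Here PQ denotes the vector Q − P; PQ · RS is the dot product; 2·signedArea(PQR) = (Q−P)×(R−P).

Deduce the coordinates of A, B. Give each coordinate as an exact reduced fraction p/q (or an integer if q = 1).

1. A_x = -53/5  [C, D, A are collinear ∩ EA ⟂ CD]
2. A_y = -26/5  [C, D, A are collinear ∩ EA ⟂ CD]
   → A = (-53/5, -26/5)
3. B_x = -3/2  [B divides DC with DB:BC = 1/4:3/4]
4. B_y = -39/4  [B divides DC with DB:BC = 1/4:3/4]
   → B = (-3/2, -39/4)

A = (-53/5, -26/5)
B = (-3/2, -39/4)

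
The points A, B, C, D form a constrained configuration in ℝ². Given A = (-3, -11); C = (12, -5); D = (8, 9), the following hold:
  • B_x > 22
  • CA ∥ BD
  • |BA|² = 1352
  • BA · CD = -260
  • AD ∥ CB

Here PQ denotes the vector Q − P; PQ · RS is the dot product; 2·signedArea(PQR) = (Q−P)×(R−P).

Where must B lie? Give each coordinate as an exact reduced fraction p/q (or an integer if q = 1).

1. B_x = 23  [CA ∥ BD ∩ AD ∥ CB]
2. B_y = 15  [CA ∥ BD ∩ AD ∥ CB]
   → B = (23, 15)

B = (23, 15)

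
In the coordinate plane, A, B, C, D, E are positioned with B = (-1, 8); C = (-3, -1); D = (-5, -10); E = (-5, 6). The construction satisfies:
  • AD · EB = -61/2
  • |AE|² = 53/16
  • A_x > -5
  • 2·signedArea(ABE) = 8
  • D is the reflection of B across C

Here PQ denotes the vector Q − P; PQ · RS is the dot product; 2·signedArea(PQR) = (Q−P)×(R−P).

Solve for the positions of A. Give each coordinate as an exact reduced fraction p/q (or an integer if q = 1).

A = (-9/2, 17/4)

1. A_x = -9/2  [2·signedArea(ABE) = 8 ∩ AD · EB = -61/2]
2. A_y = 17/4  [2·signedArea(ABE) = 8 ∩ AD · EB = -61/2]
   → A = (-9/2, 17/4)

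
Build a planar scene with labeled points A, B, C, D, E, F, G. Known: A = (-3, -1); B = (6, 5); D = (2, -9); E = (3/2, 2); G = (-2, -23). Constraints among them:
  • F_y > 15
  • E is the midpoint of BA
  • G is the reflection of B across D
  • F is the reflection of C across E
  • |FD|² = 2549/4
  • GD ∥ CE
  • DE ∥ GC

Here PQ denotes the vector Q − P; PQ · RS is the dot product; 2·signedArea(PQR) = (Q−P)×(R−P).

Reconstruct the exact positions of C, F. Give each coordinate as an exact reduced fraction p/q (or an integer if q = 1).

1. C_x = -5/2  [GD ∥ CE ∩ DE ∥ GC]
2. C_y = -12  [GD ∥ CE ∩ DE ∥ GC]
   → C = (-5/2, -12)
3. F_x = 11/2  [F is the reflection of C across E]
4. F_y = 16  [F is the reflection of C across E]
   → F = (11/2, 16)

C = (-5/2, -12)
F = (11/2, 16)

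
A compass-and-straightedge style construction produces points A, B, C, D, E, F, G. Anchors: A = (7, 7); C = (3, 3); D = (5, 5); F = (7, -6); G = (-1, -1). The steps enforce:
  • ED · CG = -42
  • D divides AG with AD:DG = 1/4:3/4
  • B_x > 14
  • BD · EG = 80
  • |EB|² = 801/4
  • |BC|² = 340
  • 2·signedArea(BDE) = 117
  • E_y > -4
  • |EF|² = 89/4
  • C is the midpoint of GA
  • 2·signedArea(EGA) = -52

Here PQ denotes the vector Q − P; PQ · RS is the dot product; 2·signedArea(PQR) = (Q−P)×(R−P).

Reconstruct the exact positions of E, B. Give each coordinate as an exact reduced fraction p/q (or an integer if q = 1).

B = (15, -11)
E = (3, -7/2)

1. E_x = 3  [2·signedArea(EGA) = -52 ∩ ED · CG = -42]
2. E_y = -7/2  [2·signedArea(EGA) = -52 ∩ ED · CG = -42]
   → E = (3, -7/2)
3. B_x = 15  [BD · EG = 80 ∩ 2·signedArea(BDE) = 117]
4. B_y = -11  [BD · EG = 80 ∩ 2·signedArea(BDE) = 117]
   → B = (15, -11)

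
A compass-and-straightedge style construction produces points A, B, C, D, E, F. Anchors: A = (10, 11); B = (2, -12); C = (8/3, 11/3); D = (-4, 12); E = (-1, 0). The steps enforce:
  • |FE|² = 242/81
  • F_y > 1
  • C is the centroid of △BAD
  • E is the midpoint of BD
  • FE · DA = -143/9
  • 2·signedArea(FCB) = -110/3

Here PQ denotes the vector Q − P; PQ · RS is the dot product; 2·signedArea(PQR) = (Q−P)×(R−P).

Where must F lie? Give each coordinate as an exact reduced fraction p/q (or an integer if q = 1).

1. F_x = 2/9  [2·signedArea(FCB) = -110/3 ∩ FE · DA = -143/9]
2. F_y = 11/9  [2·signedArea(FCB) = -110/3 ∩ FE · DA = -143/9]
   → F = (2/9, 11/9)

F = (2/9, 11/9)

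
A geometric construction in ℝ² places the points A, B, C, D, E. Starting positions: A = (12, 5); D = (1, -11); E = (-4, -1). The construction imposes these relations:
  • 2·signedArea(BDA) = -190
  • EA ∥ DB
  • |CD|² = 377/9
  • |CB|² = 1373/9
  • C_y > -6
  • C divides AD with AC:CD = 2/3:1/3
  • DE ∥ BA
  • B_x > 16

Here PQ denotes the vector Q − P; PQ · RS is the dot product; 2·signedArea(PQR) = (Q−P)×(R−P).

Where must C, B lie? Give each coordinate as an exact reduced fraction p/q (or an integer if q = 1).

B = (17, -5)
C = (14/3, -17/3)

1. C_x = 14/3  [C divides AD with AC:CD = 2/3:1/3]
2. C_y = -17/3  [C divides AD with AC:CD = 2/3:1/3]
   → C = (14/3, -17/3)
3. B_x = 17  [DE ∥ BA ∩ EA ∥ DB]
4. B_y = -5  [DE ∥ BA ∩ EA ∥ DB]
   → B = (17, -5)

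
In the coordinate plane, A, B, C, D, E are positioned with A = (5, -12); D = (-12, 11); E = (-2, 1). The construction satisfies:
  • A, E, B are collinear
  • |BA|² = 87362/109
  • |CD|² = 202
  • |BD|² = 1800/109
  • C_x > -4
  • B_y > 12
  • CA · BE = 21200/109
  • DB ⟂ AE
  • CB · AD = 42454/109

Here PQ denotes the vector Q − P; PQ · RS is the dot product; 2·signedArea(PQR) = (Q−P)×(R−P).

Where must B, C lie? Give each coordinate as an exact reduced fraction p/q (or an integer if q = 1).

B = (-918/109, 1409/109)
C = (-3, 0)

1. B_x = -918/109  [A, E, B are collinear ∩ DB ⟂ AE]
2. B_y = 1409/109  [A, E, B are collinear ∩ DB ⟂ AE]
   → B = (-918/109, 1409/109)
3. C_x = -3  [CB · AD = 42454/109 ∩ CA · BE = 21200/109]
4. C_y = 0  [CB · AD = 42454/109 ∩ CA · BE = 21200/109]
   → C = (-3, 0)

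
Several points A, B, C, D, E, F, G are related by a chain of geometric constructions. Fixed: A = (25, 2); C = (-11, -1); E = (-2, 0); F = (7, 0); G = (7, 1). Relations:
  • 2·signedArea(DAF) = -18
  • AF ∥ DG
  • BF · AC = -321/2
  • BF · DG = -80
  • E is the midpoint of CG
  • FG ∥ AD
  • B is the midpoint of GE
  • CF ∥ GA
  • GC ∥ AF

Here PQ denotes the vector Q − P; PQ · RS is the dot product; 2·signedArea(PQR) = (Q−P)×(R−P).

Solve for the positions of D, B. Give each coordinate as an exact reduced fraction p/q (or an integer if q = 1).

B = (5/2, 1/2)
D = (25, 3)

1. D_x = 25  [AF ∥ DG ∩ FG ∥ AD]
2. D_y = 3  [AF ∥ DG ∩ FG ∥ AD]
   → D = (25, 3)
3. B_x = 5/2  [B is the midpoint of GE]
4. B_y = 1/2  [B is the midpoint of GE]
   → B = (5/2, 1/2)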